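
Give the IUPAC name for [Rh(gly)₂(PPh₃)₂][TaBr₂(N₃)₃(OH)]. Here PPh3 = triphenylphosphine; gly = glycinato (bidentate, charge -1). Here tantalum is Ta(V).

bis(glycinato)bis(triphenylphosphine)rhodium(III) triazidodibromohydroxotantalate(V)

Both ions are complex: the cation is named first with the plain metal name, the anion second with the -ate form; each ion's ligands are alphabetised independently.
Ta is given as +5; the anion's ligand charges sum to -6, so the complex anion is 1−.
A 1:1 salt means the cation carries the equal and opposite charge, 1+.
Cation: ligand charges sum to -2; for the ion to be 1+, Rh = +3.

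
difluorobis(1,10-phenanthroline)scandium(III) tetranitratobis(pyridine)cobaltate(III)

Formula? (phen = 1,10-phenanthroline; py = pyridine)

[ScF2(phen)2][Co(NO3)4(py)2]

Cation [Sc…]: ligand charges -2, Sc(III) ⇒ ion charge 1+.
Anion [Co…]: ligand charges -4, Co(III) ⇒ ion charge 1−.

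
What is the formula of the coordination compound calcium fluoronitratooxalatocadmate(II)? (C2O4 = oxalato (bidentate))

Ca[Cd(C2O4)F(NO3)]

Ligands: 1 nitrato (NO3, -1), 1 fluoro (F, -1), 1 oxalato (C2O4, -2). Ligand charge sum = -4.
Charge balance with calcium (+2) requires 1 complex ion per 1 calcium.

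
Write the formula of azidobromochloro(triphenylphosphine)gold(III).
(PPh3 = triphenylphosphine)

Ligands: 1 chloro (Cl, -1), 1 bromo (Br, -1), 1 triphenylphosphine (PPh3, neutral), 1 azido (N3, -1). Ligand charge sum = -3.
With Au in oxidation state +3, the complex ion is [Au...].

[AuBrCl(N3)(PPh3)]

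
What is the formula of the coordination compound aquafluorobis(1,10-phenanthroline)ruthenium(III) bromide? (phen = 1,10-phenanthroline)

[RuF(H2O)(phen)2]Br2

Ligands: 1 fluoro (F, -1), 1 aqua (H2O, neutral), 2 1,10-phenanthroline (phen, neutral). Ligand charge sum = -1.
With Ru in oxidation state +3, the complex ion is [Ru...]^2+.
Charge balance with bromide (-1) requires 1 complex ion per 2 bromide.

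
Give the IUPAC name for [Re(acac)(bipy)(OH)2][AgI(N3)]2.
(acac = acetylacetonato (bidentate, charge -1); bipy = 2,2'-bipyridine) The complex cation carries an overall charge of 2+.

The complex cation is given as 2+; its ligand charges sum to -3, so Re = +5.
With 2 anions per cation, each anion must be 2/2 = 1−.
Anion: ligand charges sum to -2; for the ion to be 1−, Ag = +1.

(acetylacetonato)(2,2'-bipyridine)dihydroxorhenium(V) azidoiodoargentate(I)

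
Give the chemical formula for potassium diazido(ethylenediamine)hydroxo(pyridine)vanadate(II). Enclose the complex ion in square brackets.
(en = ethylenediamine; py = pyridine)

Ligands: 1 ethylenediamine (en, neutral), 1 pyridine (py, neutral), 1 hydroxo (OH, -1), 2 azido (N3, -1). Ligand charge sum = -3.
Charge balance with potassium (+1) requires 1 complex ion per 1 potassium.

K[V(en)(N3)2(OH)(py)]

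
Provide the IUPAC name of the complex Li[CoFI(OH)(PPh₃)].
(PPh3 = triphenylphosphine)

lithium fluorohydroxoiodo(triphenylphosphine)cobaltate(II)

The 1 lithium counter-ion carries a total charge of +1, so each complex ion is 1−.
Ligand charges: 1×fluoro (-1 each), 1×hydroxo (-1 each), 1×triphenylphosphine (neutral), 1×iodo (-1 each); total -3. So Co + (-3) = 1−, giving Co = +2.
The complex ion is anionic, so cobalt takes the -ate form cobaltate(II).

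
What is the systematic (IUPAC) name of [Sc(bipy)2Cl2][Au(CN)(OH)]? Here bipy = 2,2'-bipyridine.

bis(2,2'-bipyridine)dichloroscandium(III) cyanohydroxoaurate(I)

Both ions are complex: the cation is named first with the plain metal name, the anion second with the -ate form; each ion's ligands are alphabetised independently.
Scandium is always +3 in its complexes; the cation's ligand charges sum to -2, so the complex cation is 1+.
A 1:1 salt means the anion carries the equal and opposite charge, 1−.
Anion: ligand charges sum to -2; for the ion to be 1−, Au = +1.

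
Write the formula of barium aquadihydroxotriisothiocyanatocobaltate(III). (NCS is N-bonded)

Ligands: 1 aqua (H2O, neutral), 2 hydroxo (OH, -1), 3 isothiocyanato (NCS, -1). Ligand charge sum = -5.
Charge balance with barium (+2) requires 1 complex ion per 1 barium.

Ba[Co(H2O)(NCS)3(OH)2]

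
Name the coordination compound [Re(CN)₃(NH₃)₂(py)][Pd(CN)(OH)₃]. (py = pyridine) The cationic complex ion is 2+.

Both ions are complex: the cation is named first with the plain metal name, the anion second with the -ate form; each ion's ligands are alphabetised independently.
The complex cation is given as 2+; its ligand charges sum to -3, so Re = +5.
A 1:1 salt means the anion carries the equal and opposite charge, 2−.
Anion: ligand charges sum to -4; for the ion to be 2−, Pd = +2.

diamminetricyano(pyridine)rhenium(V) cyanotrihydroxopalladate(II)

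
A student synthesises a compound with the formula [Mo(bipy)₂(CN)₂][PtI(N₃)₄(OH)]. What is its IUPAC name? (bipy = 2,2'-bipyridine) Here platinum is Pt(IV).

Pt is given as +4; the anion's ligand charges sum to -6, so the complex anion is 2−.
A 1:1 salt means the cation carries the equal and opposite charge, 2+.
Cation: ligand charges sum to -2; for the ion to be 2+, Mo = +4.

bis(2,2'-bipyridine)dicyanomolybdenum(IV) tetraazidohydroxoiodoplatinate(IV)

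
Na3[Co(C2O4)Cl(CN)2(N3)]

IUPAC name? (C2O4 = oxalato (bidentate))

The 3 sodium counter-ions carry a total charge of +3, so each complex ion is 3−.
Ligand charges: 1×chloro (-1 each), 1×oxalato (-2 each), 1×azido (-1 each), 2×cyano (-1 each); total -6. So Co + (-6) = 3−, giving Co = +3.
The complex ion is anionic, so cobalt takes the -ate form cobaltate(III).

sodium azidochlorodicyanooxalatocobaltate(III)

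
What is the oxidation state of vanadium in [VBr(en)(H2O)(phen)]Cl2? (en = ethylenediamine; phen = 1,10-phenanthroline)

2 chloride outside the brackets (-1 each) → the complex ion is 2+.
Ligand charges: 1×en neutral; 1×phen neutral; 1×H2O neutral; 1×Br = -1; sum -1.
V + (-1) = 2+ ⇒ V is +3.

+3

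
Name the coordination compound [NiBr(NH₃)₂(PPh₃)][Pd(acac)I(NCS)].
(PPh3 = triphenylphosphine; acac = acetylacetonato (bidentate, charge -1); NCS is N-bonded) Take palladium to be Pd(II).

Pd is given as +2; the anion's ligand charges sum to -3, so the complex anion is 1−.
A 1:1 salt means the cation carries the equal and opposite charge, 1+.
Cation: ligand charges sum to -1; for the ion to be 1+, Ni = +2.

diamminebromo(triphenylphosphine)nickel(II) (acetylacetonato)iodoisothiocyanatopalladate(II)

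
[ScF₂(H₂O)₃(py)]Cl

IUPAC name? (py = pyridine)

triaquadifluoro(pyridine)scandium(III) chloride

The 1 chloride counter-ion carries a total charge of -1, so each complex ion is 1+.
Ligand charges: 3×aqua (neutral), 2×fluoro (-1 each), 1×pyridine (neutral); total -2. So Sc + (-2) = 1+, giving Sc = +3.
Ligands are named alphabetically: aqua before fluoro before pyridine.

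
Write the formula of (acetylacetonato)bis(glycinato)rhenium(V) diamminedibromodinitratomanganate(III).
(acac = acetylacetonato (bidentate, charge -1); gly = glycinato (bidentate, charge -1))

Cation [Re…]: ligand charges -3, Re(V) ⇒ ion charge 2+.
Anion [Mn…]: ligand charges -4, Mn(III) ⇒ ion charge 1−.

[Re(acac)(gly)2][MnBr2(NH3)2(NO3)2]2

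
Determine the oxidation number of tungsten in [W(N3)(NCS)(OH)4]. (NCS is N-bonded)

No counter-ion: the bracketed complex is neutral.
Ligand charges: 4×OH = -4; 1×NCS = -1; 1×N3 = -1; sum -6.
W + (-6) = 0 ⇒ W is +6.

+6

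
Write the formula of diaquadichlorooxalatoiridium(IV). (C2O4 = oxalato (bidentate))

Ligands: 1 oxalato (C2O4, -2), 2 chloro (Cl, -1), 2 aqua (H2O, neutral). Ligand charge sum = -4.
With Ir in oxidation state +4, the complex ion is [Ir...].

[Ir(C2O4)Cl2(H2O)2]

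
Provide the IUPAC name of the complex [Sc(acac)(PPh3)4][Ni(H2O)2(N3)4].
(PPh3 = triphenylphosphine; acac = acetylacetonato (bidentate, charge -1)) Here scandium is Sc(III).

(acetylacetonato)tetrakis(triphenylphosphine)scandium(III) diaquatetraazidonickelate(II)

Sc is given as +3; the cation's ligand charges sum to -1, so the complex cation is 2+.
A 1:1 salt means the anion carries the equal and opposite charge, 2−.
Anion: ligand charges sum to -4; for the ion to be 2−, Ni = +2.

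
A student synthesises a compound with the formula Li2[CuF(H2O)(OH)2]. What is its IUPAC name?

The 2 lithium counter-ions carry a total charge of +2, so each complex ion is 2−.
Ligand charges: 1×fluoro (-1 each), 2×hydroxo (-1 each), 1×aqua (neutral); total -3. So Cu + (-3) = 2−, giving Cu = +1.
The complex ion is anionic, so copper takes the -ate form cuprate(I).

lithium aquafluorodihydroxocuprate(I)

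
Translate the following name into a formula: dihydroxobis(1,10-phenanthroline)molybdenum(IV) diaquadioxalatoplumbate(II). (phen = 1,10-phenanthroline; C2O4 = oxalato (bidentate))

[Mo(OH)2(phen)2][Pb(C2O4)2(H2O)2]

Cation [Mo…]: ligand charges -2, Mo(IV) ⇒ ion charge 2+.
Anion [Pb…]: ligand charges -4, Pb(II) ⇒ ion charge 2−.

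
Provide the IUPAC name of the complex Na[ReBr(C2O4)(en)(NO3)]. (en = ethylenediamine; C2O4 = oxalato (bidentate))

sodium bromo(ethylenediamine)nitratooxalatorhenate(III)

The 1 sodium counter-ion carries a total charge of +1, so each complex ion is 1−.
Ligand charges: 1×bromo (-1 each), 1×ethylenediamine (neutral), 1×nitrato (-1 each), 1×oxalato (-2 each); total -4. So Re + (-4) = 1−, giving Re = +3.
The complex ion is anionic, so rhenium takes the -ate form rhenate(III).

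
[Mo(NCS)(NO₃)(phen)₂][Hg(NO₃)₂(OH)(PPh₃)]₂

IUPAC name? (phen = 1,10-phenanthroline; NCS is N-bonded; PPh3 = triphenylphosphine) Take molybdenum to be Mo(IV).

isothiocyanatonitratobis(1,10-phenanthroline)molybdenum(IV) hydroxodinitrato(triphenylphosphine)mercurate(II)

Mo is given as +4; the cation's ligand charges sum to -2, so the complex cation is 2+.
With 2 anions per cation, each anion must be 2/2 = 1−.
Anion: ligand charges sum to -3; for the ion to be 1−, Hg = +2.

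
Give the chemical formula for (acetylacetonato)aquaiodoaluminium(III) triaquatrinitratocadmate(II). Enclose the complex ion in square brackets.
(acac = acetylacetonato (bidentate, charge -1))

[Al(acac)(H2O)I][Cd(H2O)3(NO3)3]

Cation [Al…]: ligand charges -2, Al(III) ⇒ ion charge 1+.
Anion [Cd…]: ligand charges -3, Cd(II) ⇒ ion charge 1−.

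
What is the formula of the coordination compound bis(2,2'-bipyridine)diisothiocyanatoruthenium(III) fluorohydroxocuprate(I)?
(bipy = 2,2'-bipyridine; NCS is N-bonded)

[Ru(bipy)2(NCS)2][CuF(OH)]

Cation [Ru…]: ligand charges -2, Ru(III) ⇒ ion charge 1+.
Anion [Cu…]: ligand charges -2, Cu(I) ⇒ ion charge 1−.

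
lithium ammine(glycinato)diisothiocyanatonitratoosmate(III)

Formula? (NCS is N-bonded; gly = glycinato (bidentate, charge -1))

Ligands: 2 isothiocyanato (NCS, -1), 1 ammine (NH3, neutral), 1 glycinato (gly, -1), 1 nitrato (NO3, -1). Ligand charge sum = -4.
With Os in oxidation state +3, the complex ion is [Os...]^1−.
Charge balance with lithium (+1) requires 1 complex ion per 1 lithium.

Li[Os(gly)(NCS)2(NH3)(NO3)]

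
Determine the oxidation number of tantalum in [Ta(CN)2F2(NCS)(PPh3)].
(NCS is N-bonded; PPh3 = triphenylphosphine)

+5

No counter-ion: the bracketed complex is neutral.
Ligand charges: 1×NCS = -1; 2×F = -2; 1×PPh3 neutral; 2×CN = -2; sum -5.
Ta + (-5) = 0 ⇒ Ta is +5.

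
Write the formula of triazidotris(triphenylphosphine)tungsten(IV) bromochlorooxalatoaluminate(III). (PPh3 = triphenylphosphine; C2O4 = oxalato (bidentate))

Cation [W…]: ligand charges -3, W(IV) ⇒ ion charge 1+.
Anion [Al…]: ligand charges -4, Al(III) ⇒ ion charge 1−.

[W(N3)3(PPh3)3][AlBr(C2O4)Cl]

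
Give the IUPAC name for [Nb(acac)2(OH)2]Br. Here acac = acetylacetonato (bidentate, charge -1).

bis(acetylacetonato)dihydroxoniobium(V) bromide

The 1 bromide counter-ion carries a total charge of -1, so each complex ion is 1+.
Ligand charges: 2×acetylacetonato (-1 each), 2×hydroxo (-1 each); total -4. So Nb + (-4) = 1+, giving Nb = +5.
Ligands are named alphabetically: acetylacetonato before hydroxo.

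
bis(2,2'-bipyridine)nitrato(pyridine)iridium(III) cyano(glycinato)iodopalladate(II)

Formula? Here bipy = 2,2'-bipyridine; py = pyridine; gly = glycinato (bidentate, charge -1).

[Ir(bipy)2(NO3)(py)][Pd(CN)(gly)I]2

Cation [Ir…]: ligand charges -1, Ir(III) ⇒ ion charge 2+.
Anion [Pd…]: ligand charges -3, Pd(II) ⇒ ion charge 1−.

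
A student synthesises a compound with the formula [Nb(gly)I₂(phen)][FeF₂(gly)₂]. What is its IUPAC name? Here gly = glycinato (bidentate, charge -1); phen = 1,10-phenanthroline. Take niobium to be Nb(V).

(glycinato)diiodo(1,10-phenanthroline)niobium(V) difluorobis(glycinato)ferrate(II)

Nb is given as +5; the cation's ligand charges sum to -3, so the complex cation is 2+.
A 1:1 salt means the anion carries the equal and opposite charge, 2−.
Anion: ligand charges sum to -4; for the ion to be 2−, Fe = +2.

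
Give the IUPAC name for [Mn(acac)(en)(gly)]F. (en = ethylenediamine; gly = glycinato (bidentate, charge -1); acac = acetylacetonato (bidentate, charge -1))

(acetylacetonato)(ethylenediamine)(glycinato)manganese(III) fluoride

The 1 fluoride counter-ion carries a total charge of -1, so each complex ion is 1+.
Ligand charges: 1×ethylenediamine (neutral), 1×glycinato (-1 each), 1×acetylacetonato (-1 each); total -2. So Mn + (-2) = 1+, giving Mn = +3.
Ligands are named alphabetically: acetylacetonato before ethylenediamine before glycinato.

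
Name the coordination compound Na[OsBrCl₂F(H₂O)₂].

The 1 sodium counter-ion carries a total charge of +1, so each complex ion is 1−.
Ligand charges: 1×bromo (-1 each), 1×fluoro (-1 each), 2×aqua (neutral), 2×chloro (-1 each); total -4. So Os + (-4) = 1−, giving Os = +3.
Ligands are named alphabetically: aqua before bromo before chloro before fluoro.
The complex ion is anionic, so osmium takes the -ate form osmate(III).

sodium diaquabromodichlorofluoroosmate(III)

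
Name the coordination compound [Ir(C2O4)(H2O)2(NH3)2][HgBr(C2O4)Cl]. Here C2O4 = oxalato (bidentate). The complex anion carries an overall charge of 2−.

diamminediaquaoxalatoiridium(IV) bromochlorooxalatomercurate(II)

Both ions are complex: the cation is named first with the plain metal name, the anion second with the -ate form; each ion's ligands are alphabetised independently.
The complex anion is given as 2−; its ligand charges sum to -4, so Hg = +2.
A 1:1 salt means the cation carries the equal and opposite charge, 2+.
Cation: ligand charges sum to -2; for the ion to be 2+, Ir = +4.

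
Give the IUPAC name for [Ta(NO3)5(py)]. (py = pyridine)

pentanitrato(pyridine)tantalum(V)

There is no counter-ion, so the complex is neutral overall.
Ligand charges: 1×pyridine (neutral), 5×nitrato (-1 each); total -5. So Ta + (-5) = 0, giving Ta = +5.
Ligands are named alphabetically: nitrato before pyridine.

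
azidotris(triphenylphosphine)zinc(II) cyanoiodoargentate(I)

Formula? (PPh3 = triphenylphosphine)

[Zn(N3)(PPh3)3][Ag(CN)I]

Cation [Zn…]: ligand charges -1, Zn(II) ⇒ ion charge 1+.
Anion [Ag…]: ligand charges -2, Ag(I) ⇒ ion charge 1−.
One 1+ cation balances one 1− anion.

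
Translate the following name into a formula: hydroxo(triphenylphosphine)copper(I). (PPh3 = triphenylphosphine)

Ligands: 1 triphenylphosphine (PPh3, neutral), 1 hydroxo (OH, -1). Ligand charge sum = -1.
With Cu in oxidation state +1, the complex ion is [Cu...].

[Cu(OH)(PPh3)]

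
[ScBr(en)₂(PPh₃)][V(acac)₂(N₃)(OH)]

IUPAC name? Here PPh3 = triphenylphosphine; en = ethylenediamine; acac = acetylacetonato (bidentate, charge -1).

bromobis(ethylenediamine)(triphenylphosphine)scandium(III) bis(acetylacetonato)azidohydroxovanadate(II)

Both ions are complex: the cation is named first with the plain metal name, the anion second with the -ate form; each ion's ligands are alphabetised independently.
Scandium is always +3 in its complexes; the cation's ligand charges sum to -1, so the complex cation is 2+.
A 1:1 salt means the anion carries the equal and opposite charge, 2−.
Anion: ligand charges sum to -4; for the ion to be 2−, V = +2.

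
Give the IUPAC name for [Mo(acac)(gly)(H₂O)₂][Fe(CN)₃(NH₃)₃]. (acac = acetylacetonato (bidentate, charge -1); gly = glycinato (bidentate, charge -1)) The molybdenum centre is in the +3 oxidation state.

(acetylacetonato)diaqua(glycinato)molybdenum(III) triamminetricyanoferrate(II)

Mo is given as +3; the cation's ligand charges sum to -2, so the complex cation is 1+.
A 1:1 salt means the anion carries the equal and opposite charge, 1−.
Anion: ligand charges sum to -3; for the ion to be 1−, Fe = +2.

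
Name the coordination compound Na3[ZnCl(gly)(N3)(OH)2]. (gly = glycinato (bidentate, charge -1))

The 3 sodium counter-ions carry a total charge of +3, so each complex ion is 3−.
Ligand charges: 2×hydroxo (-1 each), 1×glycinato (-1 each), 1×chloro (-1 each), 1×azido (-1 each); total -5. So Zn + (-5) = 3−, giving Zn = +2.
Ligands are named alphabetically: azido before chloro before glycinato before hydroxo.
The complex ion is anionic, so zinc takes the -ate form zincate(II).

sodium azidochloro(glycinato)dihydroxozincate(II)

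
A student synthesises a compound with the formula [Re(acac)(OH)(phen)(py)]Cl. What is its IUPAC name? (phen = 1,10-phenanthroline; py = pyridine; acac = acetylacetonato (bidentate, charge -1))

The 1 chloride counter-ion carries a total charge of -1, so each complex ion is 1+.
Ligand charges: 1×1,10-phenanthroline (neutral), 1×pyridine (neutral), 1×hydroxo (-1 each), 1×acetylacetonato (-1 each); total -2. So Re + (-2) = 1+, giving Re = +3.
Ligands are named alphabetically: acetylacetonato before hydroxo before phenanthroline before pyridine.

(acetylacetonato)hydroxo(1,10-phenanthroline)(pyridine)rhenium(III) chloride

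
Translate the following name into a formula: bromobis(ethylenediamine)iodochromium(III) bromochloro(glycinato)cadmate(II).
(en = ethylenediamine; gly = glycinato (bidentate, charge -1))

[CrBr(en)2I][CdBrCl(gly)]

Cation [Cr…]: ligand charges -2, Cr(III) ⇒ ion charge 1+.
Anion [Cd…]: ligand charges -3, Cd(II) ⇒ ion charge 1−.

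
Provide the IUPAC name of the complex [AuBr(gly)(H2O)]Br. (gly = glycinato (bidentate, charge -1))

aquabromo(glycinato)gold(III) bromide

The 1 bromide counter-ion carries a total charge of -1, so each complex ion is 1+.
Ligand charges: 1×glycinato (-1 each), 1×aqua (neutral), 1×bromo (-1 each); total -2. So Au + (-2) = 1+, giving Au = +3.
Ligands are named alphabetically: aqua before bromo before glycinato.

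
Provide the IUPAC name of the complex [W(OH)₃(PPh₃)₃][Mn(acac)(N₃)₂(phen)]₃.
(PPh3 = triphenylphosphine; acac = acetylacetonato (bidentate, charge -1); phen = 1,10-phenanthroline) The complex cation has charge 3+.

The complex cation is given as 3+; its ligand charges sum to -3, so W = +6.
With 3 anions per cation, each anion must be 3/3 = 1−.
Anion: ligand charges sum to -3; for the ion to be 1−, Mn = +2.

trihydroxotris(triphenylphosphine)tungsten(VI) (acetylacetonato)diazido(1,10-phenanthroline)manganate(II)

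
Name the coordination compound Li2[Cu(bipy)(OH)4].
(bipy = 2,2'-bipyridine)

The 2 lithium counter-ions carry a total charge of +2, so each complex ion is 2−.
Ligand charges: 1×2,2'-bipyridine (neutral), 4×hydroxo (-1 each); total -4. So Cu + (-4) = 2−, giving Cu = +2.
Ligands are named alphabetically: bipyridine before hydroxo.
The complex ion is anionic, so copper takes the -ate form cuprate(II).

lithium (2,2'-bipyridine)tetrahydroxocuprate(II)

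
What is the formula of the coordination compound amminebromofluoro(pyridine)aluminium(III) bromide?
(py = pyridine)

Ligands: 1 ammine (NH3, neutral), 1 bromo (Br, -1), 1 fluoro (F, -1), 1 pyridine (py, neutral). Ligand charge sum = -2.
With Al in oxidation state +3, the complex ion is [Al...]^1+.
Charge balance with bromide (-1) requires 1 complex ion per 1 bromide.

[AlBrF(NH3)(py)]Br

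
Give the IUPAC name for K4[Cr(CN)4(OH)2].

potassium tetracyanodihydroxochromate(II)

The 4 potassium counter-ions carry a total charge of +4, so each complex ion is 4−.
Ligand charges: 4×cyano (-1 each), 2×hydroxo (-1 each); total -6. So Cr + (-6) = 4−, giving Cr = +2.
Ligands are named alphabetically: cyano before hydroxo.
The complex ion is anionic, so chromium takes the -ate form chromate(II).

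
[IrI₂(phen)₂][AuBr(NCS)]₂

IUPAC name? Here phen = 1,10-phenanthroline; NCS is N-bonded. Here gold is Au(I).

diiodobis(1,10-phenanthroline)iridium(IV) bromoisothiocyanatoaurate(I)

Au is given as +1; the anion's ligand charges sum to -2, so the complex anion is 1−.
With 2 anions per cation, the cation must be 2×1 = 2+.
Cation: ligand charges sum to -2; for the ion to be 2+, Ir = +4.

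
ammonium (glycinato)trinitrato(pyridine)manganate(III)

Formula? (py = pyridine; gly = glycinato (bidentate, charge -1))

NH4[Mn(gly)(NO3)3(py)]

Ligands: 1 pyridine (py, neutral), 1 glycinato (gly, -1), 3 nitrato (NO3, -1). Ligand charge sum = -4.
With Mn in oxidation state +3, the complex ion is [Mn...]^1−.
Charge balance with ammonium (+1) requires 1 complex ion per 1 ammonium.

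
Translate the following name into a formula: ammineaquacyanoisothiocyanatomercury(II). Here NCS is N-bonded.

[Hg(CN)(H2O)(NCS)(NH3)]

Ligands: 1 isothiocyanato (NCS, -1), 1 ammine (NH3, neutral), 1 cyano (CN, -1), 1 aqua (H2O, neutral). Ligand charge sum = -2.
With Hg in oxidation state +2, the complex ion is [Hg...].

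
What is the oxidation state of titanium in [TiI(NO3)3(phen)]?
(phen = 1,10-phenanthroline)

+4

No counter-ion: the bracketed complex is neutral.
Ligand charges: 3×NO3 = -3; 1×I = -1; 1×phen neutral; sum -4.
Ti + (-4) = 0 ⇒ Ti is +4.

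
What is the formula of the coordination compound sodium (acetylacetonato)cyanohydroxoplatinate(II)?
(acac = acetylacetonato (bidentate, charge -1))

Ligands: 1 cyano (CN, -1), 1 acetylacetonato (acac, -1), 1 hydroxo (OH, -1). Ligand charge sum = -3.
With Pt in oxidation state +2, the complex ion is [Pt...]^1−.
Charge balance with sodium (+1) requires 1 complex ion per 1 sodium.

Na[Pt(acac)(CN)(OH)]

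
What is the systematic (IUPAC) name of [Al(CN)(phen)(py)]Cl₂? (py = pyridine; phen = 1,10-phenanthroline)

The 2 chloride counter-ions carry a total charge of -2, so each complex ion is 2+.
Ligand charges: 1×pyridine (neutral), 1×1,10-phenanthroline (neutral), 1×cyano (-1 each); total -1. So Al + (-1) = 2+, giving Al = +3.
Ligands are named alphabetically: cyano before phenanthroline before pyridine.

cyano(1,10-phenanthroline)(pyridine)aluminium(III) chloride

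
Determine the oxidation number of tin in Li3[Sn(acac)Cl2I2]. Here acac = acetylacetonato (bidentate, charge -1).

3 lithium outside the brackets (+1 each) → the complex ion is 3−.
Ligand charges: 1×acac = -1; 2×Cl = -2; 2×I = -2; sum -5.
Sn + (-5) = 3− ⇒ Sn is +2.

+2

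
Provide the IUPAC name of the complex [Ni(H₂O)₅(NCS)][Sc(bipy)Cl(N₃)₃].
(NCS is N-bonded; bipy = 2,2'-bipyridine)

pentaaquaisothiocyanatonickel(II) triazido(2,2'-bipyridine)chloroscandate(III)

Both ions are complex: the cation is named first with the plain metal name, the anion second with the -ate form; each ion's ligands are alphabetised independently.
Scandium is always +3 in its complexes; the anion's ligand charges sum to -4, so the complex anion is 1−.
A 1:1 salt means the cation carries the equal and opposite charge, 1+.
Cation: ligand charges sum to -1; for the ion to be 1+, Ni = +2.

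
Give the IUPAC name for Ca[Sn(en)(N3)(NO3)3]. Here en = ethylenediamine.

The 1 calcium counter-ion carries a total charge of +2, so each complex ion is 2−.
Ligand charges: 1×ethylenediamine (neutral), 1×azido (-1 each), 3×nitrato (-1 each); total -4. So Sn + (-4) = 2−, giving Sn = +2.
Ligands are named alphabetically: azido before ethylenediamine before nitrato.
The complex ion is anionic, so tin takes the -ate form stannate(II).

calcium azido(ethylenediamine)trinitratostannate(II)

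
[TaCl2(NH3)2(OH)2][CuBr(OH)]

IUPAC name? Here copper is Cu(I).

Both ions are complex: the cation is named first with the plain metal name, the anion second with the -ate form; each ion's ligands are alphabetised independently.
Cu is given as +1; the anion's ligand charges sum to -2, so the complex anion is 1−.
A 1:1 salt means the cation carries the equal and opposite charge, 1+.
Cation: ligand charges sum to -4; for the ion to be 1+, Ta = +5.

diamminedichlorodihydroxotantalum(V) bromohydroxocuprate(I)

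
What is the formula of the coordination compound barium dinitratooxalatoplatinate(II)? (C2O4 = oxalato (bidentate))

Ligands: 2 nitrato (NO3, -1), 1 oxalato (C2O4, -2). Ligand charge sum = -4.
With Pt in oxidation state +2, the complex ion is [Pt...]^2−.
Charge balance with barium (+2) requires 1 complex ion per 1 barium.

Ba[Pt(C2O4)(NO3)2]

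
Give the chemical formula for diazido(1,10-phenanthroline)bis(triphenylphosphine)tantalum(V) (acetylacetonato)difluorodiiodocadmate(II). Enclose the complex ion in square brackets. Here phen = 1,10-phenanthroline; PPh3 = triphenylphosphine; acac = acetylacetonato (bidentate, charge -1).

Cation [Ta…]: ligand charges -2, Ta(V) ⇒ ion charge 3+.
Anion [Cd…]: ligand charges -5, Cd(II) ⇒ ion charge 3−.

[Ta(N3)2(phen)(PPh3)2][Cd(acac)F2I2]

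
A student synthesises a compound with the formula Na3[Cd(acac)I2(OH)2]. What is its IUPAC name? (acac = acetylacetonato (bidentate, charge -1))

The 3 sodium counter-ions carry a total charge of +3, so each complex ion is 3−.
Ligand charges: 1×acetylacetonato (-1 each), 2×iodo (-1 each), 2×hydroxo (-1 each); total -5. So Cd + (-5) = 3−, giving Cd = +2.
The complex ion is anionic, so cadmium takes the -ate form cadmate(II).

sodium (acetylacetonato)dihydroxodiiodocadmate(II)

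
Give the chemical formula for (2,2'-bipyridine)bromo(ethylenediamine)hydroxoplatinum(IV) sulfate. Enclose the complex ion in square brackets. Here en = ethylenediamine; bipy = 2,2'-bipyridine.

Ligands: 1 bromo (Br, -1), 1 hydroxo (OH, -1), 1 ethylenediamine (en, neutral), 1 2,2'-bipyridine (bipy, neutral). Ligand charge sum = -2.
Charge balance with sulfate (-2) requires 1 complex ion per 1 sulfate.

[Pt(bipy)Br(en)(OH)]SO4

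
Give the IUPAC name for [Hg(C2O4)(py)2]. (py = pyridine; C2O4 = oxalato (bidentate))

There is no counter-ion, so the complex is neutral overall.
Ligand charges: 2×pyridine (neutral), 1×oxalato (-2 each); total -2. So Hg + (-2) = 0, giving Hg = +2.
Ligands are named alphabetically: oxalato before pyridine.

oxalatobis(pyridine)mercury(II)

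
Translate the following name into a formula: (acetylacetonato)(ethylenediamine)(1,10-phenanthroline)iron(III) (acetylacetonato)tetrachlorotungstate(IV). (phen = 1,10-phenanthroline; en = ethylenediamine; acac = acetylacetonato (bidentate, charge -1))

Cation [Fe…]: ligand charges -1, Fe(III) ⇒ ion charge 2+.
Anion [W…]: ligand charges -5, W(IV) ⇒ ion charge 1−.
One 2+ cation requires 2 of the 1− anion.

[Fe(acac)(en)(phen)][W(acac)Cl4]2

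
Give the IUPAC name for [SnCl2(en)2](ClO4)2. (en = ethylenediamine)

The 2 perchlorate counter-ions carry a total charge of -2, so each complex ion is 2+.
Ligand charges: 2×ethylenediamine (neutral), 2×chloro (-1 each); total -2. So Sn + (-2) = 2+, giving Sn = +4.
Ligands are named alphabetically: chloro before ethylenediamine.

dichlorobis(ethylenediamine)tin(IV) perchlorate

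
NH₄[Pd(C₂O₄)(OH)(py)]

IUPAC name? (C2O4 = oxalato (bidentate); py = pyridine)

ammonium hydroxooxalato(pyridine)palladate(II)

The 1 ammonium counter-ion carries a total charge of +1, so each complex ion is 1−.
Ligand charges: 1×oxalato (-2 each), 1×pyridine (neutral), 1×hydroxo (-1 each); total -3. So Pd + (-3) = 1−, giving Pd = +2.
Ligands are named alphabetically: hydroxo before oxalato before pyridine.
The complex ion is anionic, so palladium takes the -ate form palladate(II).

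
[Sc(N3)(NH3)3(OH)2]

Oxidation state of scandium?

+3

No counter-ion: the bracketed complex is neutral.
Ligand charges: 3×NH3 neutral; 1×N3 = -1; 2×OH = -2; sum -3.
Sc + (-3) = 0 ⇒ Sc is +3.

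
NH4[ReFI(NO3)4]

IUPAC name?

ammonium fluoroiodotetranitratorhenate(V)

The 1 ammonium counter-ion carries a total charge of +1, so each complex ion is 1−.
Ligand charges: 1×iodo (-1 each), 1×fluoro (-1 each), 4×nitrato (-1 each); total -6. So Re + (-6) = 1−, giving Re = +5.
Ligands are named alphabetically: fluoro before iodo before nitrato.
The complex ion is anionic, so rhenium takes the -ate form rhenate(V).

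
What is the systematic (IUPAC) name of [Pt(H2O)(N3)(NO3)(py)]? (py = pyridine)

aquaazidonitrato(pyridine)platinum(II)

There is no counter-ion, so the complex is neutral overall.
Ligand charges: 1×azido (-1 each), 1×pyridine (neutral), 1×aqua (neutral), 1×nitrato (-1 each); total -2. So Pt + (-2) = 0, giving Pt = +2.
Ligands are named alphabetically: aqua before azido before nitrato before pyridine.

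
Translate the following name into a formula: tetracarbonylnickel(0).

[Ni(CO)4]

Ligands: 4 carbonyl (CO, neutral). Ligand charge sum = 0.
With Ni in oxidation state 0, the complex ion is [Ni...].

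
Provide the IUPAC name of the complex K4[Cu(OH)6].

potassium hexahydroxocuprate(II)

The 4 potassium counter-ions carry a total charge of +4, so each complex ion is 4−.
Ligand charges: 6×hydroxo (-1 each); total -6. So Cu + (-6) = 4−, giving Cu = +2.
The complex ion is anionic, so copper takes the -ate form cuprate(II).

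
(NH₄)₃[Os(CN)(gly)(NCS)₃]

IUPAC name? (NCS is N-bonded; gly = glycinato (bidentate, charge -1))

ammonium cyano(glycinato)triisothiocyanatoosmate(II)

The 3 ammonium counter-ions carry a total charge of +3, so each complex ion is 3−.
Ligand charges: 1×cyano (-1 each), 3×isothiocyanato (-1 each), 1×glycinato (-1 each); total -5. So Os + (-5) = 3−, giving Os = +2.
The complex ion is anionic, so osmium takes the -ate form osmate(II).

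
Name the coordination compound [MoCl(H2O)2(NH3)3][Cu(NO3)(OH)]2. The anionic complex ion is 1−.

Both ions are complex: the cation is named first with the plain metal name, the anion second with the -ate form; each ion's ligands are alphabetised independently.
The complex anion is given as 1−; its ligand charges sum to -2, so Cu = +1.
With 2 anions per cation, the cation must be 2×1 = 2+.
Cation: ligand charges sum to -1; for the ion to be 2+, Mo = +3.

triamminediaquachloromolybdenum(III) hydroxonitratocuprate(I)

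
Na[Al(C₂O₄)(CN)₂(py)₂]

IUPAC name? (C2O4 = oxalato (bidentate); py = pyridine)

The 1 sodium counter-ion carries a total charge of +1, so each complex ion is 1−.
Ligand charges: 1×oxalato (-2 each), 2×cyano (-1 each), 2×pyridine (neutral); total -4. So Al + (-4) = 1−, giving Al = +3.
Ligands are named alphabetically: cyano before oxalato before pyridine.
The complex ion is anionic, so aluminium takes the -ate form aluminate(III).

sodium dicyanooxalatobis(pyridine)aluminate(III)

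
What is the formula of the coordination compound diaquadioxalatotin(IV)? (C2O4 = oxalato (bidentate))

[Sn(C2O4)2(H2O)2]

Ligands: 2 oxalato (C2O4, -2), 2 aqua (H2O, neutral). Ligand charge sum = -4.
With Sn in oxidation state +4, the complex ion is [Sn...].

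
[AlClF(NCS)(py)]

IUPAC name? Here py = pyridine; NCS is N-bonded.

chlorofluoroisothiocyanato(pyridine)aluminium(III)

There is no counter-ion, so the complex is neutral overall.
Ligand charges: 1×pyridine (neutral), 1×chloro (-1 each), 1×isothiocyanato (-1 each), 1×fluoro (-1 each); total -3. So Al + (-3) = 0, giving Al = +3.
Ligands are named alphabetically: chloro before fluoro before isothiocyanato before pyridine.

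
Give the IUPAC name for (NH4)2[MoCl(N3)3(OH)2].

The 2 ammonium counter-ions carry a total charge of +2, so each complex ion is 2−.
Ligand charges: 2×hydroxo (-1 each), 1×chloro (-1 each), 3×azido (-1 each); total -6. So Mo + (-6) = 2−, giving Mo = +4.
The complex ion is anionic, so molybdenum takes the -ate form molybdate(IV).

ammonium triazidochlorodihydroxomolybdate(IV)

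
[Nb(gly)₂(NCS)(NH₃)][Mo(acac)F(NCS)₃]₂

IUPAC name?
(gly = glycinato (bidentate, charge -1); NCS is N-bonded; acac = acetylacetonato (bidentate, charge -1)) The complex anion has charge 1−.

Both ions are complex: the cation is named first with the plain metal name, the anion second with the -ate form; each ion's ligands are alphabetised independently.
The complex anion is given as 1−; its ligand charges sum to -5, so Mo = +4.
With 2 anions per cation, the cation must be 2×1 = 2+.
Cation: ligand charges sum to -3; for the ion to be 2+, Nb = +5.

amminebis(glycinato)isothiocyanatoniobium(V) (acetylacetonato)fluorotriisothiocyanatomolybdate(IV)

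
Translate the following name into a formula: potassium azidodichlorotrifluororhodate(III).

K3[RhCl2F3(N3)]

Ligands: 3 fluoro (F, -1), 2 chloro (Cl, -1), 1 azido (N3, -1). Ligand charge sum = -6.
With Rh in oxidation state +3, the complex ion is [Rh...]^3−.
Charge balance with potassium (+1) requires 1 complex ion per 3 potassium.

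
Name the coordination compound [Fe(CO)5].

pentacarbonyliron(0)

There is no counter-ion, so the complex is neutral overall.
Ligand charges: 5×carbonyl (neutral); total 0. So Fe + (0) = 0, giving Fe = 0.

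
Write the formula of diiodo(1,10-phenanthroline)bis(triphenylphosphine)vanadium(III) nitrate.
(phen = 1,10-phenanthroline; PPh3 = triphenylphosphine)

Ligands: 1 1,10-phenanthroline (phen, neutral), 2 iodo (I, -1), 2 triphenylphosphine (PPh3, neutral). Ligand charge sum = -2.
With V in oxidation state +3, the complex ion is [V...]^1+.
Charge balance with nitrate (-1) requires 1 complex ion per 1 nitrate.

[VI2(phen)(PPh3)2]NO3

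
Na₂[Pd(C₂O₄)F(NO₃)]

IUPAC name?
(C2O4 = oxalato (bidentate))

The 2 sodium counter-ions carry a total charge of +2, so each complex ion is 2−.
Ligand charges: 1×nitrato (-1 each), 1×fluoro (-1 each), 1×oxalato (-2 each); total -4. So Pd + (-4) = 2−, giving Pd = +2.
Ligands are named alphabetically: fluoro before nitrato before oxalato.
The complex ion is anionic, so palladium takes the -ate form palladate(II).

sodium fluoronitratooxalatopalladate(II)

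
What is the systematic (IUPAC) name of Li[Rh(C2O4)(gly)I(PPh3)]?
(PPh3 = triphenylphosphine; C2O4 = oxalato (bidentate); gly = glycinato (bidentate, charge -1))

The 1 lithium counter-ion carries a total charge of +1, so each complex ion is 1−.
Ligand charges: 1×triphenylphosphine (neutral), 1×iodo (-1 each), 1×oxalato (-2 each), 1×glycinato (-1 each); total -4. So Rh + (-4) = 1−, giving Rh = +3.
Ligands are named alphabetically: glycinato before iodo before oxalato before triphenylphosphine.
The complex ion is anionic, so rhodium takes the -ate form rhodate(III).

lithium (glycinato)iodooxalato(triphenylphosphine)rhodate(III)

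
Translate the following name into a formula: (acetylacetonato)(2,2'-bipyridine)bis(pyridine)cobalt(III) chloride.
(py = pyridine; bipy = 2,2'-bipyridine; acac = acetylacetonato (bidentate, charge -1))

Ligands: 2 pyridine (py, neutral), 1 2,2'-bipyridine (bipy, neutral), 1 acetylacetonato (acac, -1). Ligand charge sum = -1.
Charge balance with chloride (-1) requires 1 complex ion per 2 chloride.

[Co(acac)(bipy)(py)2]Cl2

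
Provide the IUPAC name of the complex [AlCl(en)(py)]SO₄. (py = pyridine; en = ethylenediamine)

chloro(ethylenediamine)(pyridine)aluminium(III) sulfate

The 1 sulfate counter-ion carries a total charge of -2, so each complex ion is 2+.
Ligand charges: 1×chloro (-1 each), 1×pyridine (neutral), 1×ethylenediamine (neutral); total -1. So Al + (-1) = 2+, giving Al = +3.
Ligands are named alphabetically: chloro before ethylenediamine before pyridine.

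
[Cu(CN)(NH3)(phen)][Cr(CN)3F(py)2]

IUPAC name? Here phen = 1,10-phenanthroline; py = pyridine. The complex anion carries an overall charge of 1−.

Both ions are complex: the cation is named first with the plain metal name, the anion second with the -ate form; each ion's ligands are alphabetised independently.
The complex anion is given as 1−; its ligand charges sum to -4, so Cr = +3.
A 1:1 salt means the cation carries the equal and opposite charge, 1+.
Cation: ligand charges sum to -1; for the ion to be 1+, Cu = +2.

amminecyano(1,10-phenanthroline)copper(II) tricyanofluorobis(pyridine)chromate(III)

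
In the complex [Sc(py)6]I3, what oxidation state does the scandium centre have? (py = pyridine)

+3

3 iodide outside the brackets (-1 each) → the complex ion is 3+.
Ligand charges: 6×py neutral; sum 0.
Sc + (0) = 3+ ⇒ Sc is +3.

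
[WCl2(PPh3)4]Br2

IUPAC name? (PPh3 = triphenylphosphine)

The 2 bromide counter-ions carry a total charge of -2, so each complex ion is 2+.
Ligand charges: 4×triphenylphosphine (neutral), 2×chloro (-1 each); total -2. So W + (-2) = 2+, giving W = +4.
Ligands are named alphabetically: chloro before triphenylphosphine.

dichlorotetrakis(triphenylphosphine)tungsten(IV) bromide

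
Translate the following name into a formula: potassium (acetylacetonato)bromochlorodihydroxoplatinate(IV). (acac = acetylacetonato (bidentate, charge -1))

K[Pt(acac)BrCl(OH)2]

Ligands: 1 chloro (Cl, -1), 1 bromo (Br, -1), 1 acetylacetonato (acac, -1), 2 hydroxo (OH, -1). Ligand charge sum = -5.
Charge balance with potassium (+1) requires 1 complex ion per 1 potassium.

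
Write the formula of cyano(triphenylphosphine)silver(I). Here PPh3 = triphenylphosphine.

Ligands: 1 triphenylphosphine (PPh3, neutral), 1 cyano (CN, -1). Ligand charge sum = -1.
With Ag in oxidation state +1, the complex ion is [Ag...].

[Ag(CN)(PPh3)]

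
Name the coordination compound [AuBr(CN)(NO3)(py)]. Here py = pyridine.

bromocyanonitrato(pyridine)gold(III)

There is no counter-ion, so the complex is neutral overall.
Ligand charges: 1×pyridine (neutral), 1×nitrato (-1 each), 1×bromo (-1 each), 1×cyano (-1 each); total -3. So Au + (-3) = 0, giving Au = +3.
Ligands are named alphabetically: bromo before cyano before nitrato before pyridine.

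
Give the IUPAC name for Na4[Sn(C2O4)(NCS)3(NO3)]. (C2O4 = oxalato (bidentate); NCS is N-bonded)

The 4 sodium counter-ions carry a total charge of +4, so each complex ion is 4−.
Ligand charges: 1×oxalato (-2 each), 3×isothiocyanato (-1 each), 1×nitrato (-1 each); total -6. So Sn + (-6) = 4−, giving Sn = +2.
Ligands are named alphabetically: isothiocyanato before nitrato before oxalato.
The complex ion is anionic, so tin takes the -ate form stannate(II).

sodium triisothiocyanatonitratooxalatostannate(II)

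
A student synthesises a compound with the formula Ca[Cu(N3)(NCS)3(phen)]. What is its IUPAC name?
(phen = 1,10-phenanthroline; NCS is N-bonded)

The 1 calcium counter-ion carries a total charge of +2, so each complex ion is 2−.
Ligand charges: 1×azido (-1 each), 1×1,10-phenanthroline (neutral), 3×isothiocyanato (-1 each); total -4. So Cu + (-4) = 2−, giving Cu = +2.
The complex ion is anionic, so copper takes the -ate form cuprate(II).

calcium azidotriisothiocyanato(1,10-phenanthroline)cuprate(II)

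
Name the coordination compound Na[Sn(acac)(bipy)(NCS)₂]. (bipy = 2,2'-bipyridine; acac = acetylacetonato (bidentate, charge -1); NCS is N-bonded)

The 1 sodium counter-ion carries a total charge of +1, so each complex ion is 1−.
Ligand charges: 1×2,2'-bipyridine (neutral), 1×acetylacetonato (-1 each), 2×isothiocyanato (-1 each); total -3. So Sn + (-3) = 1−, giving Sn = +2.
Ligands are named alphabetically: acetylacetonato before bipyridine before isothiocyanato.
The complex ion is anionic, so tin takes the -ate form stannate(II).

sodium (acetylacetonato)(2,2'-bipyridine)diisothiocyanatostannate(II)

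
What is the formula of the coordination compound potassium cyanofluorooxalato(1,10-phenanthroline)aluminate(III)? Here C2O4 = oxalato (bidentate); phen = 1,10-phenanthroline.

K[Al(C2O4)(CN)F(phen)]

Ligands: 1 cyano (CN, -1), 1 fluoro (F, -1), 1 oxalato (C2O4, -2), 1 1,10-phenanthroline (phen, neutral). Ligand charge sum = -4.
With Al in oxidation state +3, the complex ion is [Al...]^1−.
Charge balance with potassium (+1) requires 1 complex ion per 1 potassium.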